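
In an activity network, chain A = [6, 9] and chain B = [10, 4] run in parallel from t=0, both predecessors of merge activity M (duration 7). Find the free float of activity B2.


ES(B2) = sum of predecessors on chain B = 10
EF(B2) = ES + duration = 10 + 4 = 14
Successor of B2 is M. ES(M) = max(sum(A), sum(B)) = max(15, 14) = 15
Free float = ES(successor) - EF(current) = 15 - 14 = 1

1


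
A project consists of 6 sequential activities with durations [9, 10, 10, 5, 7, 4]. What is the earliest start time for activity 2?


Activity 2 starts after activities 1 through 1 complete.
Predecessor durations: [9]
ES = 9 = 9

9


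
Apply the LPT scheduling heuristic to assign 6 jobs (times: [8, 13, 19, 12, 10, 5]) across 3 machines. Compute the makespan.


Sort jobs in decreasing order (LPT): [19, 13, 12, 10, 8, 5]
Assign each job to the least loaded machine:
  Machine 1: jobs [19, 5], load = 24
  Machine 2: jobs [13, 8], load = 21
  Machine 3: jobs [12, 10], load = 22
Makespan = max load = 24

24


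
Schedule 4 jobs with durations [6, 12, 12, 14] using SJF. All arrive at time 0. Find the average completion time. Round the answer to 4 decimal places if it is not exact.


SJF order (ascending): [6, 12, 12, 14]
Completion times:
  Job 1: burst=6, C=6
  Job 2: burst=12, C=18
  Job 3: burst=12, C=30
  Job 4: burst=14, C=44
Average completion = 98/4 = 24.5

24.5


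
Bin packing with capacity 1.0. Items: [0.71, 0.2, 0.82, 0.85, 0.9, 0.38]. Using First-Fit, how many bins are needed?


Place items sequentially using First-Fit:
  Item 0.71 -> new Bin 1
  Item 0.2 -> Bin 1 (now 0.91)
  Item 0.82 -> new Bin 2
  Item 0.85 -> new Bin 3
  Item 0.9 -> new Bin 4
  Item 0.38 -> new Bin 5
Total bins used = 5

5


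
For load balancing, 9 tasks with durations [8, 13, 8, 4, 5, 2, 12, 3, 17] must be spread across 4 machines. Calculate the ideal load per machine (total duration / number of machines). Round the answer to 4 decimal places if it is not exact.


Total processing time = 8 + 13 + 8 + 4 + 5 + 2 + 12 + 3 + 17 = 72
Number of machines = 4
Ideal balanced load = 72 / 4 = 18.0

18.0


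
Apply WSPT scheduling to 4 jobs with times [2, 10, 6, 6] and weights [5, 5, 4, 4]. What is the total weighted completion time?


Compute p/w ratios and sort ascending (WSPT): [(2, 5), (6, 4), (6, 4), (10, 5)]
Compute weighted completion times:
  Job (p=2,w=5): C=2, w*C=5*2=10
  Job (p=6,w=4): C=8, w*C=4*8=32
  Job (p=6,w=4): C=14, w*C=4*14=56
  Job (p=10,w=5): C=24, w*C=5*24=120
Total weighted completion time = 218

218


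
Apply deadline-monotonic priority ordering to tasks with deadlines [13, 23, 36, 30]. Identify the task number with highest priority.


Sort tasks by relative deadline (ascending):
  Task 1: deadline = 13
  Task 2: deadline = 23
  Task 4: deadline = 30
  Task 3: deadline = 36
Priority order (highest first): [1, 2, 4, 3]
Highest priority task = 1

1


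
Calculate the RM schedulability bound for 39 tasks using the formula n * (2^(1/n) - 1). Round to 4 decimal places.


Compute 2^(1/39) = 1.0179318843
Subtract 1: 1.0179318843 - 1 = 0.0179318843
Multiply by n: 39 * 0.0179318843 = 0.6993434877
Round to 4 dp: 0.6993

0.6993


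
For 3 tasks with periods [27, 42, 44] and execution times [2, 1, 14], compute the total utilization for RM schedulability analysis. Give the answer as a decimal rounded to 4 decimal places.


Compute individual utilizations (exact fractions):
  Task 1: C/T = 2/27 (approx. 0.0741)
  Task 2: C/T = 1/42 (approx. 0.0238)
  Task 3: C/T = 14/44 = 7/22 (approx. 0.3182)
Total utilization U = 2/27 + 1/42 + 7/22 = 865/2079
Rounded to 4 decimal places: U = 0.4161
RM (Liu & Layland) bound for 3 tasks = 0.779763; compare with U = 865/2079 (approx. 0.416065)
U <= bound, so schedulable by RM sufficient condition.

0.4161


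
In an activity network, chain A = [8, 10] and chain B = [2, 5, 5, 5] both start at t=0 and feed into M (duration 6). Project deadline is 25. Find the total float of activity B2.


Forward pass: ES(B2) = sum of predecessors on chain B = 2
EF = ES + duration = 2 + 5 = 7
Backward pass: LF(M) = deadline = 25; LS(M) = 25 - 6 = 19
LF(B2) = LS(M) - sum(successors on chain B) = 19 - 10 = 9
LS = LF - duration = 9 - 5 = 4
Total float = LS - ES = 4 - 2 = 2

2


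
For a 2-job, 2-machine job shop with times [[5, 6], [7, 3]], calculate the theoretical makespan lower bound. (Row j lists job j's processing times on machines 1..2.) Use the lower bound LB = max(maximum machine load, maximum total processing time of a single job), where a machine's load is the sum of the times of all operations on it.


Machine loads:
  Machine 1: 5 + 7 = 12
  Machine 2: 6 + 3 = 9
Max machine load = 12
Job totals:
  Job 1: 11
  Job 2: 10
Max job total = 11
Lower bound = max(12, 11) = 12

12


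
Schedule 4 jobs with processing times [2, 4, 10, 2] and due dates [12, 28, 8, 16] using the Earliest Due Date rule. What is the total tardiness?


Sort by due date (EDD order): [(10, 8), (2, 12), (2, 16), (4, 28)]
Compute completion times and tardiness:
  Job 1: p=10, d=8, C=10, tardiness=max(0,10-8)=2
  Job 2: p=2, d=12, C=12, tardiness=max(0,12-12)=0
  Job 3: p=2, d=16, C=14, tardiness=max(0,14-16)=0
  Job 4: p=4, d=28, C=18, tardiness=max(0,18-28)=0
Total tardiness = 2

2


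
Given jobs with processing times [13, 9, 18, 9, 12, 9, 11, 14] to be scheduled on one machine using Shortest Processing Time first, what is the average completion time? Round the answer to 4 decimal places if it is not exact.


Sort jobs by processing time (SPT order): [9, 9, 9, 11, 12, 13, 14, 18]
Compute completion times sequentially:
  Job 1: processing = 9, completes at 9
  Job 2: processing = 9, completes at 18
  Job 3: processing = 9, completes at 27
  Job 4: processing = 11, completes at 38
  Job 5: processing = 12, completes at 50
  Job 6: processing = 13, completes at 63
  Job 7: processing = 14, completes at 77
  Job 8: processing = 18, completes at 95
Sum of completion times = 377
Average completion time = 377/8 = 47.125

47.125


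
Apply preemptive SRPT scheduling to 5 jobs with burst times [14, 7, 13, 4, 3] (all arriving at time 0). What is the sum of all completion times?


Since all jobs arrive at t=0, SRPT equals SPT ordering.
SPT order: [3, 4, 7, 13, 14]
Completion times:
  Job 1: p=3, C=3
  Job 2: p=4, C=7
  Job 3: p=7, C=14
  Job 4: p=13, C=27
  Job 5: p=14, C=41
Total completion time = 3 + 7 + 14 + 27 + 41 = 92

92


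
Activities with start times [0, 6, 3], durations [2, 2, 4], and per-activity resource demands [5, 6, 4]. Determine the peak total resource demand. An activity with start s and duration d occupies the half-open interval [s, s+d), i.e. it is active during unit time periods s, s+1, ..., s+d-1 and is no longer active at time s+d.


Each activity i is active on [start_i, start_i + duration_i).
Compute total resource usage per time slot:
  t=0: active resources = [5], total = 5
  t=1: active resources = [5], total = 5
  t=2: active resources = [], total = 0
  t=3: active resources = [4], total = 4
  t=4: active resources = [4], total = 4
  t=5: active resources = [4], total = 4
  t=6: active resources = [6, 4], total = 10
  t=7: active resources = [6], total = 6
Peak resource demand = 10

10


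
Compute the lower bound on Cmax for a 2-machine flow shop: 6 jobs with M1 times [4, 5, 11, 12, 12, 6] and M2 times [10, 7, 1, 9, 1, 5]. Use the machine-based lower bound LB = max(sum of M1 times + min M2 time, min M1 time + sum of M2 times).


LB1 = sum(M1 times) + min(M2 times) = 50 + 1 = 51
LB2 = min(M1 times) + sum(M2 times) = 4 + 33 = 37
Lower bound = max(LB1, LB2) = max(51, 37) = 51

51


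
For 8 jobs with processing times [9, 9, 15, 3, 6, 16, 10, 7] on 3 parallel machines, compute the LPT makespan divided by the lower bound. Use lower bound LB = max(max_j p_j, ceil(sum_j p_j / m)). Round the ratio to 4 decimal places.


LPT order: [16, 15, 10, 9, 9, 7, 6, 3]
Machine loads after assignment: [26, 24, 25]
LPT makespan = 26
Lower bound = max(max_job, ceil(total/3)) = max(16, 25) = 25
Ratio = 26 / 25 = 1.04

1.04


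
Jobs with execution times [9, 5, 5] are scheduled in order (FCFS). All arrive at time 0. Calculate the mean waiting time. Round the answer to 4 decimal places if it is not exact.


FCFS order (as given): [9, 5, 5]
Waiting times:
  Job 1: wait = 0
  Job 2: wait = 9
  Job 3: wait = 14
Sum of waiting times = 23
Average waiting time = 23/3 = 7.6667

7.6667


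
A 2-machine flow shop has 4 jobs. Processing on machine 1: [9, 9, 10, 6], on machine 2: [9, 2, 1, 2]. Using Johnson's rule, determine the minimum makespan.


Apply Johnson's rule:
  Group 1 (a <= b): [(1, 9, 9)]
  Group 2 (a > b): [(2, 9, 2), (4, 6, 2), (3, 10, 1)]
Optimal job order: [1, 2, 4, 3]
Schedule:
  Job 1: M1 done at 9, M2 done at 18
  Job 2: M1 done at 18, M2 done at 20
  Job 4: M1 done at 24, M2 done at 26
  Job 3: M1 done at 34, M2 done at 35
Makespan = 35

35


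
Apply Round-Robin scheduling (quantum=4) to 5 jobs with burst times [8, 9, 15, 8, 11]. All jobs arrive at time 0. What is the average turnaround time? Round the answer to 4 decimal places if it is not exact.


Time quantum = 4
Execution trace:
  J1 runs 4 units, time = 4
  J2 runs 4 units, time = 8
  J3 runs 4 units, time = 12
  J4 runs 4 units, time = 16
  J5 runs 4 units, time = 20
  J1 runs 4 units, time = 24
  J2 runs 4 units, time = 28
  J3 runs 4 units, time = 32
  J4 runs 4 units, time = 36
  J5 runs 4 units, time = 40
  J2 runs 1 units, time = 41
  J3 runs 4 units, time = 45
  J5 runs 3 units, time = 48
  J3 runs 3 units, time = 51
Finish times: [24, 41, 51, 36, 48]
Average turnaround = 200/5 = 40.0

40.0


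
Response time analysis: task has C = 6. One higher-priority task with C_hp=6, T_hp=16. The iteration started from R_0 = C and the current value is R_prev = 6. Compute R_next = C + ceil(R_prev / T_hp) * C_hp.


R_next = C + ceil(R_prev / T_hp) * C_hp
ceil(6 / 16) = ceil(0.375) = 1
Interference = 1 * 6 = 6
R_next = 6 + 6 = 12

12


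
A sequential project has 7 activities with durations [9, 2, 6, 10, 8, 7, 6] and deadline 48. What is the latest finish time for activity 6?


LF(activity 6) = deadline - sum of successor durations
Successors: activities 7 through 7 with durations [6]
Sum of successor durations = 6
LF = 48 - 6 = 42

42


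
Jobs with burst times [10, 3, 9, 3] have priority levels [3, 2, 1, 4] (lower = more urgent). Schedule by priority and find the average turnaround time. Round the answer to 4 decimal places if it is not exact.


Sort by priority (ascending = highest first):
Order: [(1, 9), (2, 3), (3, 10), (4, 3)]
Completion times:
  Priority 1, burst=9, C=9
  Priority 2, burst=3, C=12
  Priority 3, burst=10, C=22
  Priority 4, burst=3, C=25
Average turnaround = 68/4 = 17.0

17.0


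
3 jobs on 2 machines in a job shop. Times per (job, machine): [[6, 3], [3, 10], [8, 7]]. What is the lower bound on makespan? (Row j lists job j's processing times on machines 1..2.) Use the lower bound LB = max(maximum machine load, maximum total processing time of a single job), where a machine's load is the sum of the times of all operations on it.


Machine loads:
  Machine 1: 6 + 3 + 8 = 17
  Machine 2: 3 + 10 + 7 = 20
Max machine load = 20
Job totals:
  Job 1: 9
  Job 2: 13
  Job 3: 15
Max job total = 15
Lower bound = max(20, 15) = 20

20


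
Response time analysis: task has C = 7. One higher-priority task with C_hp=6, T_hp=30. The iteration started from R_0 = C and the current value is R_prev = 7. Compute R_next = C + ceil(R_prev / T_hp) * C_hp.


R_next = C + ceil(R_prev / T_hp) * C_hp
ceil(7 / 30) = ceil(0.2333) = 1
Interference = 1 * 6 = 6
R_next = 7 + 6 = 13

13


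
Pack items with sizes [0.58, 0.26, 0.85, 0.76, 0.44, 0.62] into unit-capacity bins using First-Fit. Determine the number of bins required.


Place items sequentially using First-Fit:
  Item 0.58 -> new Bin 1
  Item 0.26 -> Bin 1 (now 0.84)
  Item 0.85 -> new Bin 2
  Item 0.76 -> new Bin 3
  Item 0.44 -> new Bin 4
  Item 0.62 -> new Bin 5
Total bins used = 5

5


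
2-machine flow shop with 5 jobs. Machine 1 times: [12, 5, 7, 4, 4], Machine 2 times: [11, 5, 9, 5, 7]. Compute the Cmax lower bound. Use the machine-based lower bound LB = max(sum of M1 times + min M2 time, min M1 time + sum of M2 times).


LB1 = sum(M1 times) + min(M2 times) = 32 + 5 = 37
LB2 = min(M1 times) + sum(M2 times) = 4 + 37 = 41
Lower bound = max(LB1, LB2) = max(37, 41) = 41

41


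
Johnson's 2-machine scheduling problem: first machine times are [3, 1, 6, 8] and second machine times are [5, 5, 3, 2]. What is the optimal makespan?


Apply Johnson's rule:
  Group 1 (a <= b): [(2, 1, 5), (1, 3, 5)]
  Group 2 (a > b): [(3, 6, 3), (4, 8, 2)]
Optimal job order: [2, 1, 3, 4]
Schedule:
  Job 2: M1 done at 1, M2 done at 6
  Job 1: M1 done at 4, M2 done at 11
  Job 3: M1 done at 10, M2 done at 14
  Job 4: M1 done at 18, M2 done at 20
Makespan = 20

20


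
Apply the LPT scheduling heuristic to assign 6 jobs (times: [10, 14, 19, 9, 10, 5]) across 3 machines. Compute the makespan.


Sort jobs in decreasing order (LPT): [19, 14, 10, 10, 9, 5]
Assign each job to the least loaded machine:
  Machine 1: jobs [19, 5], load = 24
  Machine 2: jobs [14, 9], load = 23
  Machine 3: jobs [10, 10], load = 20
Makespan = max load = 24

24


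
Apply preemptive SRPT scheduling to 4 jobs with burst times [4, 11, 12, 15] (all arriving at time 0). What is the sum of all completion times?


Since all jobs arrive at t=0, SRPT equals SPT ordering.
SPT order: [4, 11, 12, 15]
Completion times:
  Job 1: p=4, C=4
  Job 2: p=11, C=15
  Job 3: p=12, C=27
  Job 4: p=15, C=42
Total completion time = 4 + 15 + 27 + 42 = 88

88


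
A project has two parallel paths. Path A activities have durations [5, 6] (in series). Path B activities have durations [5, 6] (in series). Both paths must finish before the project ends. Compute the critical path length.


Path A total = 5 + 6 = 11
Path B total = 5 + 6 = 11
Critical path = longest path = max(11, 11) = 11

11


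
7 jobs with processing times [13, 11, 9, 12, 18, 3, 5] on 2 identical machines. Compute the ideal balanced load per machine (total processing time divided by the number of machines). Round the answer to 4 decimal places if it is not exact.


Total processing time = 13 + 11 + 9 + 12 + 18 + 3 + 5 = 71
Number of machines = 2
Ideal balanced load = 71 / 2 = 35.5

35.5


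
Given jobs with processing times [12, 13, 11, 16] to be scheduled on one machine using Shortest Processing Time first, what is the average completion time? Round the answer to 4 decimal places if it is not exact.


Sort jobs by processing time (SPT order): [11, 12, 13, 16]
Compute completion times sequentially:
  Job 1: processing = 11, completes at 11
  Job 2: processing = 12, completes at 23
  Job 3: processing = 13, completes at 36
  Job 4: processing = 16, completes at 52
Sum of completion times = 122
Average completion time = 122/4 = 30.5

30.5


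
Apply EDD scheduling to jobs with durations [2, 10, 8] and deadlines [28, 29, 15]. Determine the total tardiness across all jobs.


Sort by due date (EDD order): [(8, 15), (2, 28), (10, 29)]
Compute completion times and tardiness:
  Job 1: p=8, d=15, C=8, tardiness=max(0,8-15)=0
  Job 2: p=2, d=28, C=10, tardiness=max(0,10-28)=0
  Job 3: p=10, d=29, C=20, tardiness=max(0,20-29)=0
Total tardiness = 0

0


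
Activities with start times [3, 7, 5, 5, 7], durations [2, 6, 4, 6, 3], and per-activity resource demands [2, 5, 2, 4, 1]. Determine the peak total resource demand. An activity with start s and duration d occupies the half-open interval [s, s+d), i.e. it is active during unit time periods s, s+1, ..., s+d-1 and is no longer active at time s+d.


Each activity i is active on [start_i, start_i + duration_i).
Compute total resource usage per time slot:
  t=0: active resources = [], total = 0
  t=1: active resources = [], total = 0
  t=2: active resources = [], total = 0
  t=3: active resources = [2], total = 2
  t=4: active resources = [2], total = 2
  t=5: active resources = [2, 4], total = 6
  t=6: active resources = [2, 4], total = 6
  t=7: active resources = [5, 2, 4, 1], total = 12
  t=8: active resources = [5, 2, 4, 1], total = 12
  t=9: active resources = [5, 4, 1], total = 10
  t=10: active resources = [5, 4], total = 9
  t=11: active resources = [5], total = 5
  t=12: active resources = [5], total = 5
Peak resource demand = 12

12


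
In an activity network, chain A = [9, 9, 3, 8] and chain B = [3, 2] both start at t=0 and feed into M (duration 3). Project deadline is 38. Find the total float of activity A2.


Forward pass: ES(A2) = sum of predecessors on chain A = 9
EF = ES + duration = 9 + 9 = 18
Backward pass: LF(M) = deadline = 38; LS(M) = 38 - 3 = 35
LF(A2) = LS(M) - sum(successors on chain A) = 35 - 11 = 24
LS = LF - duration = 24 - 9 = 15
Total float = LS - ES = 15 - 9 = 6

6


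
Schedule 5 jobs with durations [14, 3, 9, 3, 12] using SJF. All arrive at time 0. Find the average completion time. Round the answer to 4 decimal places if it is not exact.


SJF order (ascending): [3, 3, 9, 12, 14]
Completion times:
  Job 1: burst=3, C=3
  Job 2: burst=3, C=6
  Job 3: burst=9, C=15
  Job 4: burst=12, C=27
  Job 5: burst=14, C=41
Average completion = 92/5 = 18.4

18.4


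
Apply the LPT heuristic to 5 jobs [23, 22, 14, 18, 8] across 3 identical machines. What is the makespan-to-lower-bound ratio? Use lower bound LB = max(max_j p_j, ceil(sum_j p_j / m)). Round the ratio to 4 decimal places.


LPT order: [23, 22, 18, 14, 8]
Machine loads after assignment: [23, 30, 32]
LPT makespan = 32
Lower bound = max(max_job, ceil(total/3)) = max(23, 29) = 29
Ratio = 32 / 29 = 1.1034

1.1034


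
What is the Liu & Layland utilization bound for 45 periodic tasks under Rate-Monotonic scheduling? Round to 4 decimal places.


Compute 2^(1/45) = 1.0155225125
Subtract 1: 1.0155225125 - 1 = 0.0155225125
Multiply by n: 45 * 0.0155225125 = 0.6985130625
Round to 4 dp: 0.6985

0.6985


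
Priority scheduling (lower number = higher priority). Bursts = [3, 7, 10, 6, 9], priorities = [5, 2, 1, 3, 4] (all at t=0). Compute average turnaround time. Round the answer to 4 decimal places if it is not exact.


Sort by priority (ascending = highest first):
Order: [(1, 10), (2, 7), (3, 6), (4, 9), (5, 3)]
Completion times:
  Priority 1, burst=10, C=10
  Priority 2, burst=7, C=17
  Priority 3, burst=6, C=23
  Priority 4, burst=9, C=32
  Priority 5, burst=3, C=35
Average turnaround = 117/5 = 23.4

23.4


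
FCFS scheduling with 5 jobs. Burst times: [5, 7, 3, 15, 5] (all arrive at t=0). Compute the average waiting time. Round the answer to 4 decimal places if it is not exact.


FCFS order (as given): [5, 7, 3, 15, 5]
Waiting times:
  Job 1: wait = 0
  Job 2: wait = 5
  Job 3: wait = 12
  Job 4: wait = 15
  Job 5: wait = 30
Sum of waiting times = 62
Average waiting time = 62/5 = 12.4

12.4


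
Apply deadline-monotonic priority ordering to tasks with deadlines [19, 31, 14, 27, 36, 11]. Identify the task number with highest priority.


Sort tasks by relative deadline (ascending):
  Task 6: deadline = 11
  Task 3: deadline = 14
  Task 1: deadline = 19
  Task 4: deadline = 27
  Task 2: deadline = 31
  Task 5: deadline = 36
Priority order (highest first): [6, 3, 1, 4, 2, 5]
Highest priority task = 6

6


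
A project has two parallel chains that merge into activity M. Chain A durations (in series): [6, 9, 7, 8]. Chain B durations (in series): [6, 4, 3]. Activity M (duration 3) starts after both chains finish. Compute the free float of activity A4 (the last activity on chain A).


ES(A4) = sum of predecessors on chain A = 22
EF(A4) = ES + duration = 22 + 8 = 30
Successor of A4 is M. ES(M) = max(sum(A), sum(B)) = max(30, 13) = 30
Free float = ES(successor) - EF(current) = 30 - 30 = 0

0


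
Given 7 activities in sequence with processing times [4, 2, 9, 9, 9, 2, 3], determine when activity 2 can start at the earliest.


Activity 2 starts after activities 1 through 1 complete.
Predecessor durations: [4]
ES = 4 = 4

4


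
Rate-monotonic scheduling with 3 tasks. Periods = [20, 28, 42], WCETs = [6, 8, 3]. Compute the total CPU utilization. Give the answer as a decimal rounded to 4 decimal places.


Compute individual utilizations (exact fractions):
  Task 1: C/T = 6/20 = 3/10 (approx. 0.3)
  Task 2: C/T = 8/28 = 2/7 (approx. 0.2857)
  Task 3: C/T = 3/42 = 1/14 (approx. 0.0714)
Total utilization U = 3/10 + 2/7 + 1/14 = 23/35
Rounded to 4 decimal places: U = 0.6571
RM (Liu & Layland) bound for 3 tasks = 0.779763; compare with U = 23/35 (approx. 0.657143)
U <= bound, so schedulable by RM sufficient condition.

0.6571


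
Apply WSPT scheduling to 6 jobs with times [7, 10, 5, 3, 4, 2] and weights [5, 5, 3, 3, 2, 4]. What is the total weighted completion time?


Compute p/w ratios and sort ascending (WSPT): [(2, 4), (3, 3), (7, 5), (5, 3), (10, 5), (4, 2)]
Compute weighted completion times:
  Job (p=2,w=4): C=2, w*C=4*2=8
  Job (p=3,w=3): C=5, w*C=3*5=15
  Job (p=7,w=5): C=12, w*C=5*12=60
  Job (p=5,w=3): C=17, w*C=3*17=51
  Job (p=10,w=5): C=27, w*C=5*27=135
  Job (p=4,w=2): C=31, w*C=2*31=62
Total weighted completion time = 331

331


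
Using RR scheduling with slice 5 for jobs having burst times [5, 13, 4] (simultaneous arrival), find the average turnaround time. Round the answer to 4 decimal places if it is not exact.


Time quantum = 5
Execution trace:
  J1 runs 5 units, time = 5
  J2 runs 5 units, time = 10
  J3 runs 4 units, time = 14
  J2 runs 5 units, time = 19
  J2 runs 3 units, time = 22
Finish times: [5, 22, 14]
Average turnaround = 41/3 = 13.6667

13.6667


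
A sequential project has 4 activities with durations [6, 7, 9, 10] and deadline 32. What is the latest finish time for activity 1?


LF(activity 1) = deadline - sum of successor durations
Successors: activities 2 through 4 with durations [7, 9, 10]
Sum of successor durations = 26
LF = 32 - 26 = 6

6


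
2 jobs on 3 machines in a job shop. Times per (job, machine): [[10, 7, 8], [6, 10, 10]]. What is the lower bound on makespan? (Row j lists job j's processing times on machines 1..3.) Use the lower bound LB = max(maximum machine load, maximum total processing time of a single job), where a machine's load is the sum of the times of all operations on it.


Machine loads:
  Machine 1: 10 + 6 = 16
  Machine 2: 7 + 10 = 17
  Machine 3: 8 + 10 = 18
Max machine load = 18
Job totals:
  Job 1: 25
  Job 2: 26
Max job total = 26
Lower bound = max(18, 26) = 26

26


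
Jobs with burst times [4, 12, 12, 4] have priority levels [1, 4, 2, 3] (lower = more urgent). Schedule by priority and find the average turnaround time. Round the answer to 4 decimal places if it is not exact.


Sort by priority (ascending = highest first):
Order: [(1, 4), (2, 12), (3, 4), (4, 12)]
Completion times:
  Priority 1, burst=4, C=4
  Priority 2, burst=12, C=16
  Priority 3, burst=4, C=20
  Priority 4, burst=12, C=32
Average turnaround = 72/4 = 18.0

18.0


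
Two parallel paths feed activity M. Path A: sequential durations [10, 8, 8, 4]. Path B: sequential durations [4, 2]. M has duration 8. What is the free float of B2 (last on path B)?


ES(B2) = sum of predecessors on chain B = 4
EF(B2) = ES + duration = 4 + 2 = 6
Successor of B2 is M. ES(M) = max(sum(A), sum(B)) = max(30, 6) = 30
Free float = ES(successor) - EF(current) = 30 - 6 = 24

24


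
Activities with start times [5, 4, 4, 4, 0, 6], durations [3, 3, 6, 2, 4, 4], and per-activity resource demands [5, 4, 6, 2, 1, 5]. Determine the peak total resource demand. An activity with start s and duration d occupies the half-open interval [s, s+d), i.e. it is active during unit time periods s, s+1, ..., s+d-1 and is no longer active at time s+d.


Each activity i is active on [start_i, start_i + duration_i).
Compute total resource usage per time slot:
  t=0: active resources = [1], total = 1
  t=1: active resources = [1], total = 1
  t=2: active resources = [1], total = 1
  t=3: active resources = [1], total = 1
  t=4: active resources = [4, 6, 2], total = 12
  t=5: active resources = [5, 4, 6, 2], total = 17
  t=6: active resources = [5, 4, 6, 5], total = 20
  t=7: active resources = [5, 6, 5], total = 16
  t=8: active resources = [6, 5], total = 11
  t=9: active resources = [6, 5], total = 11
Peak resource demand = 20

20


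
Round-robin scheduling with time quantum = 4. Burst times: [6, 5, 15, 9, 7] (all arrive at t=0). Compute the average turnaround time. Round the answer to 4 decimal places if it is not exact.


Time quantum = 4
Execution trace:
  J1 runs 4 units, time = 4
  J2 runs 4 units, time = 8
  J3 runs 4 units, time = 12
  J4 runs 4 units, time = 16
  J5 runs 4 units, time = 20
  J1 runs 2 units, time = 22
  J2 runs 1 units, time = 23
  J3 runs 4 units, time = 27
  J4 runs 4 units, time = 31
  J5 runs 3 units, time = 34
  J3 runs 4 units, time = 38
  J4 runs 1 units, time = 39
  J3 runs 3 units, time = 42
Finish times: [22, 23, 42, 39, 34]
Average turnaround = 160/5 = 32.0

32.0


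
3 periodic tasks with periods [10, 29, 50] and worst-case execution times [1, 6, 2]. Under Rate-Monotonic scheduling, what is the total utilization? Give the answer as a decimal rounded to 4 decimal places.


Compute individual utilizations (exact fractions):
  Task 1: C/T = 1/10 (approx. 0.1)
  Task 2: C/T = 6/29 (approx. 0.2069)
  Task 3: C/T = 2/50 = 1/25 (approx. 0.04)
Total utilization U = 1/10 + 6/29 + 1/25 = 503/1450
Rounded to 4 decimal places: U = 0.3469
RM (Liu & Layland) bound for 3 tasks = 0.779763; compare with U = 503/1450 (approx. 0.346897)
U <= bound, so schedulable by RM sufficient condition.

0.3469


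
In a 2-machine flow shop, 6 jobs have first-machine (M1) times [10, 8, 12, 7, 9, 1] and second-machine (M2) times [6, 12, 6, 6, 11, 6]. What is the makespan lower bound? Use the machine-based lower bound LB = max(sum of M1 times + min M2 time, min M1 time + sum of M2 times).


LB1 = sum(M1 times) + min(M2 times) = 47 + 6 = 53
LB2 = min(M1 times) + sum(M2 times) = 1 + 47 = 48
Lower bound = max(LB1, LB2) = max(53, 48) = 53

53


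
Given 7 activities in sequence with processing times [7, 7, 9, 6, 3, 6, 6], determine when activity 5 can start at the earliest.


Activity 5 starts after activities 1 through 4 complete.
Predecessor durations: [7, 7, 9, 6]
ES = 7 + 7 + 9 + 6 = 29

29


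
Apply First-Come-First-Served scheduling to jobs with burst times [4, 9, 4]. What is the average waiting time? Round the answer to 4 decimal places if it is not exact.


FCFS order (as given): [4, 9, 4]
Waiting times:
  Job 1: wait = 0
  Job 2: wait = 4
  Job 3: wait = 13
Sum of waiting times = 17
Average waiting time = 17/3 = 5.6667

5.6667


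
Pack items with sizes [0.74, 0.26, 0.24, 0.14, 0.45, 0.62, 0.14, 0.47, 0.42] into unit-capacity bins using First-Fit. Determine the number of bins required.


Place items sequentially using First-Fit:
  Item 0.74 -> new Bin 1
  Item 0.26 -> Bin 1 (now 1.0)
  Item 0.24 -> new Bin 2
  Item 0.14 -> Bin 2 (now 0.38)
  Item 0.45 -> Bin 2 (now 0.83)
  Item 0.62 -> new Bin 3
  Item 0.14 -> Bin 2 (now 0.97)
  Item 0.47 -> new Bin 4
  Item 0.42 -> Bin 4 (now 0.89)
Total bins used = 4

4


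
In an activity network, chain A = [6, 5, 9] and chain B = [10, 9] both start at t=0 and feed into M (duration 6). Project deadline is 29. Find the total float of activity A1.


Forward pass: ES(A1) = sum of predecessors on chain A = 0
EF = ES + duration = 0 + 6 = 6
Backward pass: LF(M) = deadline = 29; LS(M) = 29 - 6 = 23
LF(A1) = LS(M) - sum(successors on chain A) = 23 - 14 = 9
LS = LF - duration = 9 - 6 = 3
Total float = LS - ES = 3 - 0 = 3

3


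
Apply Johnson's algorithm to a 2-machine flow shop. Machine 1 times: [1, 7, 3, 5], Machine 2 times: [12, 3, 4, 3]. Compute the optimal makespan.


Apply Johnson's rule:
  Group 1 (a <= b): [(1, 1, 12), (3, 3, 4)]
  Group 2 (a > b): [(2, 7, 3), (4, 5, 3)]
Optimal job order: [1, 3, 2, 4]
Schedule:
  Job 1: M1 done at 1, M2 done at 13
  Job 3: M1 done at 4, M2 done at 17
  Job 2: M1 done at 11, M2 done at 20
  Job 4: M1 done at 16, M2 done at 23
Makespan = 23

23


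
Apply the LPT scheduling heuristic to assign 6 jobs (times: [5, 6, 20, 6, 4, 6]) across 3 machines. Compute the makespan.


Sort jobs in decreasing order (LPT): [20, 6, 6, 6, 5, 4]
Assign each job to the least loaded machine:
  Machine 1: jobs [20], load = 20
  Machine 2: jobs [6, 6], load = 12
  Machine 3: jobs [6, 5, 4], load = 15
Makespan = max load = 20

20


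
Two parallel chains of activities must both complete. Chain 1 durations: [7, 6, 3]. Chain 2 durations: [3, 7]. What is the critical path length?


Path A total = 7 + 6 + 3 = 16
Path B total = 3 + 7 = 10
Critical path = longest path = max(16, 10) = 16

16


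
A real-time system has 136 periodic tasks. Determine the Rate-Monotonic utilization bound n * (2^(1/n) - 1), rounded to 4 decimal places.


Compute 2^(1/136) = 1.0051096806
Subtract 1: 1.0051096806 - 1 = 0.0051096806
Multiply by n: 136 * 0.0051096806 = 0.6949165616
Round to 4 dp: 0.6949

0.6949


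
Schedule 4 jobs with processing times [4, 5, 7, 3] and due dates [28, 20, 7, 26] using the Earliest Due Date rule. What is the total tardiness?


Sort by due date (EDD order): [(7, 7), (5, 20), (3, 26), (4, 28)]
Compute completion times and tardiness:
  Job 1: p=7, d=7, C=7, tardiness=max(0,7-7)=0
  Job 2: p=5, d=20, C=12, tardiness=max(0,12-20)=0
  Job 3: p=3, d=26, C=15, tardiness=max(0,15-26)=0
  Job 4: p=4, d=28, C=19, tardiness=max(0,19-28)=0
Total tardiness = 0

0


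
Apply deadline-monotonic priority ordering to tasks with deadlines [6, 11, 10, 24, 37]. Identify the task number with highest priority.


Sort tasks by relative deadline (ascending):
  Task 1: deadline = 6
  Task 3: deadline = 10
  Task 2: deadline = 11
  Task 4: deadline = 24
  Task 5: deadline = 37
Priority order (highest first): [1, 3, 2, 4, 5]
Highest priority task = 1

1


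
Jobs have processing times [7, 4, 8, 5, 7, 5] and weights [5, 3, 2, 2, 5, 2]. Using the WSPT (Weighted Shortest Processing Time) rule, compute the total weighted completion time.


Compute p/w ratios and sort ascending (WSPT): [(4, 3), (7, 5), (7, 5), (5, 2), (5, 2), (8, 2)]
Compute weighted completion times:
  Job (p=4,w=3): C=4, w*C=3*4=12
  Job (p=7,w=5): C=11, w*C=5*11=55
  Job (p=7,w=5): C=18, w*C=5*18=90
  Job (p=5,w=2): C=23, w*C=2*23=46
  Job (p=5,w=2): C=28, w*C=2*28=56
  Job (p=8,w=2): C=36, w*C=2*36=72
Total weighted completion time = 331

331


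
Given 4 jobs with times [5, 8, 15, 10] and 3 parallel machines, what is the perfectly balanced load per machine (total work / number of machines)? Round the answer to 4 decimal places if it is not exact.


Total processing time = 5 + 8 + 15 + 10 = 38
Number of machines = 3
Ideal balanced load = 38 / 3 = 12.6667

12.6667


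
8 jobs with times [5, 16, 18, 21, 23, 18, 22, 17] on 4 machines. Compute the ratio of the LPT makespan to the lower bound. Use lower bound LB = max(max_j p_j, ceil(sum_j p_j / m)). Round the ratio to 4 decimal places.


LPT order: [23, 22, 21, 18, 18, 17, 16, 5]
Machine loads after assignment: [28, 38, 38, 36]
LPT makespan = 38
Lower bound = max(max_job, ceil(total/4)) = max(23, 35) = 35
Ratio = 38 / 35 = 1.0857

1.0857


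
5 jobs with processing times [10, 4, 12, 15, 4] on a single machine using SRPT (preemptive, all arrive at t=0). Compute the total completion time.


Since all jobs arrive at t=0, SRPT equals SPT ordering.
SPT order: [4, 4, 10, 12, 15]
Completion times:
  Job 1: p=4, C=4
  Job 2: p=4, C=8
  Job 3: p=10, C=18
  Job 4: p=12, C=30
  Job 5: p=15, C=45
Total completion time = 4 + 8 + 18 + 30 + 45 = 105

105


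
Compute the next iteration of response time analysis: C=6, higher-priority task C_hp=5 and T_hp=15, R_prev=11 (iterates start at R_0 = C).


R_next = C + ceil(R_prev / T_hp) * C_hp
ceil(11 / 15) = ceil(0.7333) = 1
Interference = 1 * 5 = 5
R_next = 6 + 5 = 11
R_next = R_prev, so the iteration has converged (response time = 11).

11


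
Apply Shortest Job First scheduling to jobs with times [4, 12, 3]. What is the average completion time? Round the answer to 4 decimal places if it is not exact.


SJF order (ascending): [3, 4, 12]
Completion times:
  Job 1: burst=3, C=3
  Job 2: burst=4, C=7
  Job 3: burst=12, C=19
Average completion = 29/3 = 9.6667

9.6667


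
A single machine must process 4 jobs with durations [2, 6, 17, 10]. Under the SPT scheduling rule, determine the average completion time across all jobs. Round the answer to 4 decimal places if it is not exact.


Sort jobs by processing time (SPT order): [2, 6, 10, 17]
Compute completion times sequentially:
  Job 1: processing = 2, completes at 2
  Job 2: processing = 6, completes at 8
  Job 3: processing = 10, completes at 18
  Job 4: processing = 17, completes at 35
Sum of completion times = 63
Average completion time = 63/4 = 15.75

15.75


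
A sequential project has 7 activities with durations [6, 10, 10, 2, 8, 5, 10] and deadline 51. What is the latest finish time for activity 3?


LF(activity 3) = deadline - sum of successor durations
Successors: activities 4 through 7 with durations [2, 8, 5, 10]
Sum of successor durations = 25
LF = 51 - 25 = 26

26


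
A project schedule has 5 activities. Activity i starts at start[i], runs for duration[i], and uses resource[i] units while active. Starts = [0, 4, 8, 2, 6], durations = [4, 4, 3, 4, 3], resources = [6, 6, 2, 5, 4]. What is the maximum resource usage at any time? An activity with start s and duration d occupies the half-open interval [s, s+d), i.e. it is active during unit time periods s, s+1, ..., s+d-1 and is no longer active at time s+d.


Each activity i is active on [start_i, start_i + duration_i).
Compute total resource usage per time slot:
  t=0: active resources = [6], total = 6
  t=1: active resources = [6], total = 6
  t=2: active resources = [6, 5], total = 11
  t=3: active resources = [6, 5], total = 11
  t=4: active resources = [6, 5], total = 11
  t=5: active resources = [6, 5], total = 11
  t=6: active resources = [6, 4], total = 10
  t=7: active resources = [6, 4], total = 10
  t=8: active resources = [2, 4], total = 6
  t=9: active resources = [2], total = 2
  t=10: active resources = [2], total = 2
Peak resource demand = 11

11


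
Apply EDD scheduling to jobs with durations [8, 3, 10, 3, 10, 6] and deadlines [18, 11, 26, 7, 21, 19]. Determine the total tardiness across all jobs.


Sort by due date (EDD order): [(3, 7), (3, 11), (8, 18), (6, 19), (10, 21), (10, 26)]
Compute completion times and tardiness:
  Job 1: p=3, d=7, C=3, tardiness=max(0,3-7)=0
  Job 2: p=3, d=11, C=6, tardiness=max(0,6-11)=0
  Job 3: p=8, d=18, C=14, tardiness=max(0,14-18)=0
  Job 4: p=6, d=19, C=20, tardiness=max(0,20-19)=1
  Job 5: p=10, d=21, C=30, tardiness=max(0,30-21)=9
  Job 6: p=10, d=26, C=40, tardiness=max(0,40-26)=14
Total tardiness = 24

24


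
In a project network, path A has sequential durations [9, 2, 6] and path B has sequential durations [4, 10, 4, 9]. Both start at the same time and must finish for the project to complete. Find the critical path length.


Path A total = 9 + 2 + 6 = 17
Path B total = 4 + 10 + 4 + 9 = 27
Critical path = longest path = max(17, 27) = 27

27


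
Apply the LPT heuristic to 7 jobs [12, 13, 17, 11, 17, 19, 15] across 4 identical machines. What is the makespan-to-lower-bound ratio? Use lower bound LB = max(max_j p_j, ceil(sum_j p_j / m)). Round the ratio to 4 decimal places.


LPT order: [19, 17, 17, 15, 13, 12, 11]
Machine loads after assignment: [19, 29, 28, 28]
LPT makespan = 29
Lower bound = max(max_job, ceil(total/4)) = max(19, 26) = 26
Ratio = 29 / 26 = 1.1154

1.1154


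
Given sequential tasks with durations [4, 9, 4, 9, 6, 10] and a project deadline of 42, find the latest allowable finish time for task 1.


LF(activity 1) = deadline - sum of successor durations
Successors: activities 2 through 6 with durations [9, 4, 9, 6, 10]
Sum of successor durations = 38
LF = 42 - 38 = 4

4


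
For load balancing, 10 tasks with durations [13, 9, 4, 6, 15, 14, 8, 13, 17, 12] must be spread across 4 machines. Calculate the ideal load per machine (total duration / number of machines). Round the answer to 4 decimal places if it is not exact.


Total processing time = 13 + 9 + 4 + 6 + 15 + 14 + 8 + 13 + 17 + 12 = 111
Number of machines = 4
Ideal balanced load = 111 / 4 = 27.75

27.75


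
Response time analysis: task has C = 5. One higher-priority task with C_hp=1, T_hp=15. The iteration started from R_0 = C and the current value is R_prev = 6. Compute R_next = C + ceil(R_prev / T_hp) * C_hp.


R_next = C + ceil(R_prev / T_hp) * C_hp
ceil(6 / 15) = ceil(0.4) = 1
Interference = 1 * 1 = 1
R_next = 5 + 1 = 6
R_next = R_prev, so the iteration has converged (response time = 6).

6


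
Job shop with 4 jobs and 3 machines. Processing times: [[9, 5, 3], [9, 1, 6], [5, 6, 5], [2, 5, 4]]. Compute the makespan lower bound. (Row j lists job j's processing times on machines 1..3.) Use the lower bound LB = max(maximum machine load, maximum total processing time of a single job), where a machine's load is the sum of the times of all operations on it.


Machine loads:
  Machine 1: 9 + 9 + 5 + 2 = 25
  Machine 2: 5 + 1 + 6 + 5 = 17
  Machine 3: 3 + 6 + 5 + 4 = 18
Max machine load = 25
Job totals:
  Job 1: 17
  Job 2: 16
  Job 3: 16
  Job 4: 11
Max job total = 17
Lower bound = max(25, 17) = 25

25


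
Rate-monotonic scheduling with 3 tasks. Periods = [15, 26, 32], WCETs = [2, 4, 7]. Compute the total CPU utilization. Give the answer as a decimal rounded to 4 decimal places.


Compute individual utilizations (exact fractions):
  Task 1: C/T = 2/15 (approx. 0.1333)
  Task 2: C/T = 4/26 = 2/13 (approx. 0.1538)
  Task 3: C/T = 7/32 (approx. 0.2188)
Total utilization U = 2/15 + 2/13 + 7/32 = 3157/6240
Rounded to 4 decimal places: U = 0.5059
RM (Liu & Layland) bound for 3 tasks = 0.779763; compare with U = 3157/6240 (approx. 0.505929)
U <= bound, so schedulable by RM sufficient condition.

0.5059


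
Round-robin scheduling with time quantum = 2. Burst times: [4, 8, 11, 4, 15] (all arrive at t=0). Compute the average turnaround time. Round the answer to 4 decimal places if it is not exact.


Time quantum = 2
Execution trace:
  J1 runs 2 units, time = 2
  J2 runs 2 units, time = 4
  J3 runs 2 units, time = 6
  J4 runs 2 units, time = 8
  J5 runs 2 units, time = 10
  J1 runs 2 units, time = 12
  J2 runs 2 units, time = 14
  J3 runs 2 units, time = 16
  J4 runs 2 units, time = 18
  J5 runs 2 units, time = 20
  J2 runs 2 units, time = 22
  J3 runs 2 units, time = 24
  J5 runs 2 units, time = 26
  J2 runs 2 units, time = 28
  J3 runs 2 units, time = 30
  J5 runs 2 units, time = 32
  J3 runs 2 units, time = 34
  J5 runs 2 units, time = 36
  J3 runs 1 units, time = 37
  J5 runs 2 units, time = 39
  J5 runs 2 units, time = 41
  J5 runs 1 units, time = 42
Finish times: [12, 28, 37, 18, 42]
Average turnaround = 137/5 = 27.4

27.4


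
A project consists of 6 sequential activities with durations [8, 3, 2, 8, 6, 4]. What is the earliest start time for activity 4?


Activity 4 starts after activities 1 through 3 complete.
Predecessor durations: [8, 3, 2]
ES = 8 + 3 + 2 = 13

13


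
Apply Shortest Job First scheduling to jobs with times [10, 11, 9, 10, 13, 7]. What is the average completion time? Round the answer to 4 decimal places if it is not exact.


SJF order (ascending): [7, 9, 10, 10, 11, 13]
Completion times:
  Job 1: burst=7, C=7
  Job 2: burst=9, C=16
  Job 3: burst=10, C=26
  Job 4: burst=10, C=36
  Job 5: burst=11, C=47
  Job 6: burst=13, C=60
Average completion = 192/6 = 32.0

32.0


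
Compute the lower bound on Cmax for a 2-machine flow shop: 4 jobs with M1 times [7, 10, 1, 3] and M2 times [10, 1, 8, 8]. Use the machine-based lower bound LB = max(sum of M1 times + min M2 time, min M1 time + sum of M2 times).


LB1 = sum(M1 times) + min(M2 times) = 21 + 1 = 22
LB2 = min(M1 times) + sum(M2 times) = 1 + 27 = 28
Lower bound = max(LB1, LB2) = max(22, 28) = 28

28
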